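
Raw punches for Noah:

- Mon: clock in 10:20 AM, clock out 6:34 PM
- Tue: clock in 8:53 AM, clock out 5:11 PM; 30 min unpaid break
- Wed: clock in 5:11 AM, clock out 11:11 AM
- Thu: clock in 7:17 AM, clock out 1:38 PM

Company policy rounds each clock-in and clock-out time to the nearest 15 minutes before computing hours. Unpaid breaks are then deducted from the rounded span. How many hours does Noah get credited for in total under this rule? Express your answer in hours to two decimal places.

28.50 hours

Mon: in 10:20 AM→10:15 AM, out 6:34 PM→6:30 PM; 8 h 15 min
Tue: in 8:53 AM→9:00 AM, out 5:11 PM→5:15 PM; 8 h 15 min − 30 min = 7 h 45 min
Wed: in 5:11 AM→5:15 AM, out 11:11 AM→11:15 AM; 6 h 0 min
Thu: in 7:17 AM→7:15 AM, out 1:38 PM→1:45 PM; 6 h 30 min
Total credited: 28 h 30 min.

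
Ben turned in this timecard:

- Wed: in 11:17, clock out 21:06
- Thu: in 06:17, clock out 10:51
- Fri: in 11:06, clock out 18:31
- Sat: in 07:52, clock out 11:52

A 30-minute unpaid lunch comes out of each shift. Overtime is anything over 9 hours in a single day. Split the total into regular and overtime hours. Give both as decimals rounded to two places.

Regular 23.48 hours, overtime 0.32 hours

Wed: 11:17–21:06 = 9 h 49 min; less 30 min break → 9 h 19 min
Thu: 06:17–10:51 = 4 h 34 min; less 30 min break → 4 h 4 min
Fri: 11:06–18:31 = 7 h 25 min; less 30 min break → 6 h 55 min
Sat: 07:52–11:52 = 4 h 0 min; less 30 min break → 3 h 30 min
Wed reg 9 h 0 min / OT 0 h 19 min; Thu reg 4 h 4 min / OT 0 h 0 min; Fri reg 6 h 55 min / OT 0 h 0 min; Sat reg 3 h 30 min / OT 0 h 0 min.
Totals: regular 23 h 29 min, overtime 0 h 19 min.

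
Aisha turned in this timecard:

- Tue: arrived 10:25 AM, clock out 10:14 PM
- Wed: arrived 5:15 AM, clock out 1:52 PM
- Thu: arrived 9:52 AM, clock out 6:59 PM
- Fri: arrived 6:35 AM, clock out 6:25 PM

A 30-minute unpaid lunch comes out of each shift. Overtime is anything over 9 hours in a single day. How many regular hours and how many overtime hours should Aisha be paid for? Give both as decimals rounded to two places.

Tue: 10:25 AM–10:14 PM = 11 h 49 min; less 30 min break → 11 h 19 min
Wed: 5:15 AM–1:52 PM = 8 h 37 min; less 30 min break → 8 h 7 min
Thu: 9:52 AM–6:59 PM = 9 h 7 min; less 30 min break → 8 h 37 min
Fri: 6:35 AM–6:25 PM = 11 h 50 min; less 30 min break → 11 h 20 min
Tue reg 9 h 0 min / OT 2 h 19 min; Wed reg 8 h 7 min / OT 0 h 0 min; Thu reg 8 h 37 min / OT 0 h 0 min; Fri reg 9 h 0 min / OT 2 h 20 min.
Totals: regular 34 h 44 min, overtime 4 h 39 min.

Regular 34.73 hours, overtime 4.65 hours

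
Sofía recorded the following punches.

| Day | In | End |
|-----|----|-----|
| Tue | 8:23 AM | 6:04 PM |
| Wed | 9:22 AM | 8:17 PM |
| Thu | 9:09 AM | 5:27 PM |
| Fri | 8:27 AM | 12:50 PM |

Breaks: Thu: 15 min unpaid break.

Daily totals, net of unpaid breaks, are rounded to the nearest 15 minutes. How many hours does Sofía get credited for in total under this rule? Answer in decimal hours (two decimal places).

33.25 hours

Tue: 8:23 AM–6:04 PM = 9 h 41 min → rounds to 9 h 45 min
Wed: 9:22 AM–8:17 PM = 10 h 55 min → rounds to 11 h 0 min
Thu: 9:09 AM–5:27 PM = 8 h 18 min − 15 min = 8 h 3 min → rounds to 8 h 0 min
Fri: 8:27 AM–12:50 PM = 4 h 23 min → rounds to 4 h 30 min
Total credited: 33 h 15 min.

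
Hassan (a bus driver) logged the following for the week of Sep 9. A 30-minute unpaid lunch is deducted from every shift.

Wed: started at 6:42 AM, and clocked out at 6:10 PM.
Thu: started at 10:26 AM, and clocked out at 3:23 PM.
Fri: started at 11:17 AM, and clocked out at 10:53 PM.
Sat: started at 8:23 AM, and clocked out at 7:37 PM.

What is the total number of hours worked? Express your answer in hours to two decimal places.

37.25 hours

Wed: 6:42 AM–6:10 PM = 11 h 28 min; less 30 min break → 10 h 58 min
Thu: 10:26 AM–3:23 PM = 4 h 57 min; less 30 min break → 4 h 27 min
Fri: 11:17 AM–10:53 PM = 11 h 36 min; less 30 min break → 11 h 6 min
Sat: 8:23 AM–7:37 PM = 11 h 14 min; less 30 min break → 10 h 44 min
Total: 10 h 58 min + 4 h 27 min + 11 h 6 min + 10 h 44 min = 37 h 15 min.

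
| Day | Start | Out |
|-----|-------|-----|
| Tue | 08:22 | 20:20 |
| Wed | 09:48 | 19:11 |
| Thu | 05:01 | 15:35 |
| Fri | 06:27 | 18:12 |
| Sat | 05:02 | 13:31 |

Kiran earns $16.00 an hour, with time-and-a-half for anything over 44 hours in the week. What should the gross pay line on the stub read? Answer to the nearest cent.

$899.60

Tue: 08:22–20:20 = 11 h 58 min
Wed: 09:48–19:11 = 9 h 23 min
Thu: 05:01–15:35 = 10 h 34 min
Fri: 06:27–18:12 = 11 h 45 min
Sat: 05:02–13:31 = 8 h 29 min
Total worked: 52 h 9 min = 3129 min.
Regular 44 h 0 min = 2640 min at $16.00/h; overtime 8 h 9 min = 489 min at $24.00/h.
Pay = (2640 × $16.00 + 489 × $24.00) ÷ 60 = $899.60.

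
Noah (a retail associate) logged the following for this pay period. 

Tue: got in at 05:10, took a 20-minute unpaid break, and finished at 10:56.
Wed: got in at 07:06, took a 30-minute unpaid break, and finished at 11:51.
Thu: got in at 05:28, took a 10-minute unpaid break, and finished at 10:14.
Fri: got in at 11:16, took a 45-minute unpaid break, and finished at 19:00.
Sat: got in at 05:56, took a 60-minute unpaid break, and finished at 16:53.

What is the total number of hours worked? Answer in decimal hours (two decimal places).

31.22 hours

Tue: 05:10–10:56 = 5 h 46 min; less 20 min break → 5 h 26 min
Wed: 07:06–11:51 = 4 h 45 min; less 30 min break → 4 h 15 min
Thu: 05:28–10:14 = 4 h 46 min; less 10 min break → 4 h 36 min
Fri: 11:16–19:00 = 7 h 44 min; less 45 min break → 6 h 59 min
Sat: 05:56–16:53 = 10 h 57 min; less 60 min break → 9 h 57 min
Total: 5 h 26 min + 4 h 15 min + 4 h 36 min + 6 h 59 min + 9 h 57 min = 31 h 13 min.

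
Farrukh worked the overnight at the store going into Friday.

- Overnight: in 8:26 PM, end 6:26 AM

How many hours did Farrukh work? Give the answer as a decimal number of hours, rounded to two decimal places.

10.00 hours

Overnight: 8:26 PM → midnight = 3 h 34 min; midnight → 6:26 AM = 6 h 26 min; span 10 h 0 min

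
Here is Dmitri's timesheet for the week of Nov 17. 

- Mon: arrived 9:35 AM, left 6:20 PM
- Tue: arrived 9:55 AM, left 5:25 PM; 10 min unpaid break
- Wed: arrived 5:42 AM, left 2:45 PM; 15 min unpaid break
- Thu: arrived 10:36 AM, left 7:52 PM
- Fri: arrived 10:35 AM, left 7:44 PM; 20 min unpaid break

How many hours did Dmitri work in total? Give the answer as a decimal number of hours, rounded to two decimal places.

Mon: 9:35 AM–6:20 PM = 8 h 45 min
Tue: 9:55 AM–5:25 PM = 7 h 30 min; less 10 min break → 7 h 20 min
Wed: 5:42 AM–2:45 PM = 9 h 3 min; less 15 min break → 8 h 48 min
Thu: 10:36 AM–7:52 PM = 9 h 16 min
Fri: 10:35 AM–7:44 PM = 9 h 9 min; less 20 min break → 8 h 49 min
Total: 8 h 45 min + 7 h 20 min + 8 h 48 min + 9 h 16 min + 8 h 49 min = 42 h 58 min.

42.97 hours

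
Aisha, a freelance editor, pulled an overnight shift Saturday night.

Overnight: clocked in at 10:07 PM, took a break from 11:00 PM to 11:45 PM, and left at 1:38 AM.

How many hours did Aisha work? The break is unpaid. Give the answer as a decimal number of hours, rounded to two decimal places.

2.77 hours

Overnight: 10:07 PM → midnight = 1 h 53 min; midnight → 1:38 AM = 1 h 38 min; span 3 h 31 min; less 45 min break → 2 h 46 min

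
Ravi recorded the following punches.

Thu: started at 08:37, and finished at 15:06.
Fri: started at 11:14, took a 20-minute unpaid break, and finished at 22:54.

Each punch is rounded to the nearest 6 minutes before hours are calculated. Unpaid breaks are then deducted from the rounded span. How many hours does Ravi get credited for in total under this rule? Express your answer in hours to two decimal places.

17.87 hours

Thu: in 08:37→08:36, out 15:06→15:06; 6 h 30 min
Fri: in 11:14→11:12, out 22:54→22:54; 11 h 42 min − 20 min = 11 h 22 min
Total credited: 17 h 52 min.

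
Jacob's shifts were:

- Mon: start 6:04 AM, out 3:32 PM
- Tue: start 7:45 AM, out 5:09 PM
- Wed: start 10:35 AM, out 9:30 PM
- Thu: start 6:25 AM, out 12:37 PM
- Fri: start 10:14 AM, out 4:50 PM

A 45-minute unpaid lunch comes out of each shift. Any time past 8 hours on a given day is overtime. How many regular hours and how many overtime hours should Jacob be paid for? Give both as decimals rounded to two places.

Mon: 6:04 AM–3:32 PM = 9 h 28 min; less 45 min break → 8 h 43 min
Tue: 7:45 AM–5:09 PM = 9 h 24 min; less 45 min break → 8 h 39 min
Wed: 10:35 AM–9:30 PM = 10 h 55 min; less 45 min break → 10 h 10 min
Thu: 6:25 AM–12:37 PM = 6 h 12 min; less 45 min break → 5 h 27 min
Fri: 10:14 AM–4:50 PM = 6 h 36 min; less 45 min break → 5 h 51 min
Mon reg 8 h 0 min / OT 0 h 43 min; Tue reg 8 h 0 min / OT 0 h 39 min; Wed reg 8 h 0 min / OT 2 h 10 min; Thu reg 5 h 27 min / OT 0 h 0 min; Fri reg 5 h 51 min / OT 0 h 0 min.
Totals: regular 35 h 18 min, overtime 3 h 32 min.

Regular 35.30 hours, overtime 3.53 hours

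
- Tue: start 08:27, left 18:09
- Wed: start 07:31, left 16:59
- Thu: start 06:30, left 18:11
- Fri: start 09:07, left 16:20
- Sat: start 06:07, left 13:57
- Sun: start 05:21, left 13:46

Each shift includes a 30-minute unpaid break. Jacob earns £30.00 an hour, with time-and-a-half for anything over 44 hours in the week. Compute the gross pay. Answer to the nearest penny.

Tue: 08:27–18:09 = 9 h 42 min; less 30 min break → 9 h 12 min
Wed: 07:31–16:59 = 9 h 28 min; less 30 min break → 8 h 58 min
Thu: 06:30–18:11 = 11 h 41 min; less 30 min break → 11 h 11 min
Fri: 09:07–16:20 = 7 h 13 min; less 30 min break → 6 h 43 min
Sat: 06:07–13:57 = 7 h 50 min; less 30 min break → 7 h 20 min
Sun: 05:21–13:46 = 8 h 25 min; less 30 min break → 7 h 55 min
Total worked: 51 h 19 min = 3079 min.
Regular 44 h 0 min = 2640 min at £30.00/h; overtime 7 h 19 min = 439 min at £45.00/h.
Pay = (2640 × £30.00 + 439 × £45.00) ÷ 60 = £1649.25.

£1649.25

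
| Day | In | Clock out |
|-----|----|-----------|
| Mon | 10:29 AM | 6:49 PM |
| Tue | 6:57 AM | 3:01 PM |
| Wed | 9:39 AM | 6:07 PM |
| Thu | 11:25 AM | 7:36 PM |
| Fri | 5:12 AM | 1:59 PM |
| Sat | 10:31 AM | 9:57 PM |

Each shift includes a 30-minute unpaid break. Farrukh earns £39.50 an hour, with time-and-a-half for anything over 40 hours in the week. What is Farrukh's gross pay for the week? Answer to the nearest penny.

£2188.30

Mon: 10:29 AM–6:49 PM = 8 h 20 min; less 30 min break → 7 h 50 min
Tue: 6:57 AM–3:01 PM = 8 h 4 min; less 30 min break → 7 h 34 min
Wed: 9:39 AM–6:07 PM = 8 h 28 min; less 30 min break → 7 h 58 min
Thu: 11:25 AM–7:36 PM = 8 h 11 min; less 30 min break → 7 h 41 min
Fri: 5:12 AM–1:59 PM = 8 h 47 min; less 30 min break → 8 h 17 min
Sat: 10:31 AM–9:57 PM = 11 h 26 min; less 30 min break → 10 h 56 min
Total worked: 50 h 16 min = 3016 min.
Regular 40 h 0 min = 2400 min at £39.50/h; overtime 10 h 16 min = 616 min at £59.25/h.
Pay = (2400 × £39.50 + 616 × £59.25) ÷ 60 = £2188.30.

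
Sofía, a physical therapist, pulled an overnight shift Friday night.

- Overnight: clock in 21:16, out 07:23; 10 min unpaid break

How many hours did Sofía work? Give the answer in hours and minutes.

Overnight: 21:16 → midnight = 2 h 44 min; midnight → 07:23 = 7 h 23 min; span 10 h 7 min; less 10 min break → 9 h 57 min

9 h 57 min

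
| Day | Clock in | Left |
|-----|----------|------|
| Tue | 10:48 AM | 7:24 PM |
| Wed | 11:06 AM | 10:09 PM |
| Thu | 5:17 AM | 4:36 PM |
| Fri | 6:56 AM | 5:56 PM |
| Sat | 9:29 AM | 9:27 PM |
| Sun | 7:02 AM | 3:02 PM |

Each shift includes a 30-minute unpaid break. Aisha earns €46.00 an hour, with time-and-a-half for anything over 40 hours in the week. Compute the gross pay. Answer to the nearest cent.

€3146.40

Tue: 10:48 AM–7:24 PM = 8 h 36 min; less 30 min break → 8 h 6 min
Wed: 11:06 AM–10:09 PM = 11 h 3 min; less 30 min break → 10 h 33 min
Thu: 5:17 AM–4:36 PM = 11 h 19 min; less 30 min break → 10 h 49 min
Fri: 6:56 AM–5:56 PM = 11 h 0 min; less 30 min break → 10 h 30 min
Sat: 9:29 AM–9:27 PM = 11 h 58 min; less 30 min break → 11 h 28 min
Sun: 7:02 AM–3:02 PM = 8 h 0 min; less 30 min break → 7 h 30 min
Total worked: 58 h 56 min = 3536 min.
Regular 40 h 0 min = 2400 min at €46.00/h; overtime 18 h 56 min = 1136 min at €69.00/h.
Pay = (2400 × €46.00 + 1136 × €69.00) ÷ 60 = €3146.40.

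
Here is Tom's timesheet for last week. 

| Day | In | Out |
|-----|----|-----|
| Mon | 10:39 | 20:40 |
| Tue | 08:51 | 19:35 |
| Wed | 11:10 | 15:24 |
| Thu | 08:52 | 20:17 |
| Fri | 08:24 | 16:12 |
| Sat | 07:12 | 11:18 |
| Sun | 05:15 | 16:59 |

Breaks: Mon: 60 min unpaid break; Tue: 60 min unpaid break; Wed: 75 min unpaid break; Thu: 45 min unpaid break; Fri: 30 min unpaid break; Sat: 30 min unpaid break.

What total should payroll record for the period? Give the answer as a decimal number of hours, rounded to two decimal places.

Mon: 10:39–20:40 = 10 h 1 min; less 60 min break → 9 h 1 min
Tue: 08:51–19:35 = 10 h 44 min; less 60 min break → 9 h 44 min
Wed: 11:10–15:24 = 4 h 14 min; less 75 min break → 2 h 59 min
Thu: 08:52–20:17 = 11 h 25 min; less 45 min break → 10 h 40 min
Fri: 08:24–16:12 = 7 h 48 min; less 30 min break → 7 h 18 min
Sat: 07:12–11:18 = 4 h 6 min; less 30 min break → 3 h 36 min
Sun: 05:15–16:59 = 11 h 44 min
Total: 9 h 1 min + 9 h 44 min + 2 h 59 min + 10 h 40 min + 7 h 18 min + 3 h 36 min + 11 h 44 min = 55 h 2 min.

55.03 hours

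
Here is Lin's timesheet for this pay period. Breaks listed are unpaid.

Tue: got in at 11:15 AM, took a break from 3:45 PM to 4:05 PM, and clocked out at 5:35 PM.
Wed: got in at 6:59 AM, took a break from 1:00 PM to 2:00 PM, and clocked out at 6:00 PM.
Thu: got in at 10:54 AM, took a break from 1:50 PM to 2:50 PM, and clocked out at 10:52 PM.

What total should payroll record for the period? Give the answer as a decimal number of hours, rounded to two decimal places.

26.98 hours

Tue: 11:15 AM–5:35 PM = 6 h 20 min; less 20 min break → 6 h 0 min
Wed: 6:59 AM–6:00 PM = 11 h 1 min; less 60 min break → 10 h 1 min
Thu: 10:54 AM–10:52 PM = 11 h 58 min; less 60 min break → 10 h 58 min
Total: 6 h 0 min + 10 h 1 min + 10 h 58 min = 26 h 59 min.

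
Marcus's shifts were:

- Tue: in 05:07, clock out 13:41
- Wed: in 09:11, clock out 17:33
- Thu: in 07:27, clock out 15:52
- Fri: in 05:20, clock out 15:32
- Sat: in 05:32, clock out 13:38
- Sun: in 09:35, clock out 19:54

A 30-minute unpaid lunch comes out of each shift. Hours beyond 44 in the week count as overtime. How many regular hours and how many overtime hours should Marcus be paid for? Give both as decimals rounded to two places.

Regular 44.00 hours, overtime 6.97 hours

Tue: 05:07–13:41 = 8 h 34 min; less 30 min break → 8 h 4 min
Wed: 09:11–17:33 = 8 h 22 min; less 30 min break → 7 h 52 min
Thu: 07:27–15:52 = 8 h 25 min; less 30 min break → 7 h 55 min
Fri: 05:20–15:32 = 10 h 12 min; less 30 min break → 9 h 42 min
Sat: 05:32–13:38 = 8 h 6 min; less 30 min break → 7 h 36 min
Sun: 09:35–19:54 = 10 h 19 min; less 30 min break → 9 h 49 min
Total worked: 50 h 58 min = 50.97 h.
Threshold 44 h → overtime 6 h 58 min, regular 44 h 0 min.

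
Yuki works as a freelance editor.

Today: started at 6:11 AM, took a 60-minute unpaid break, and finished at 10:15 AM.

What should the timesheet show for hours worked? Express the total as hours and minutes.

Today: 6:11 AM–10:15 AM = 4 h 4 min; less 60 min break → 3 h 4 min

3 h 4 min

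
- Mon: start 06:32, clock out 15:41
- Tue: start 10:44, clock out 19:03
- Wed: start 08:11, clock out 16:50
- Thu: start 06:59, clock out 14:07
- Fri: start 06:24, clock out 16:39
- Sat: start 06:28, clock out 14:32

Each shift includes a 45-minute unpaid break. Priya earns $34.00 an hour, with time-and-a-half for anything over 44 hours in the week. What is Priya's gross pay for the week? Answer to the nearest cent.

Mon: 06:32–15:41 = 9 h 9 min; less 45 min break → 8 h 24 min
Tue: 10:44–19:03 = 8 h 19 min; less 45 min break → 7 h 34 min
Wed: 08:11–16:50 = 8 h 39 min; less 45 min break → 7 h 54 min
Thu: 06:59–14:07 = 7 h 8 min; less 45 min break → 6 h 23 min
Fri: 06:24–16:39 = 10 h 15 min; less 45 min break → 9 h 30 min
Sat: 06:28–14:32 = 8 h 4 min; less 45 min break → 7 h 19 min
Total worked: 47 h 4 min = 2824 min.
Regular 44 h 0 min = 2640 min at $34.00/h; overtime 3 h 4 min = 184 min at $51.00/h.
Pay = (2640 × $34.00 + 184 × $51.00) ÷ 60 = $1652.40.

$1652.40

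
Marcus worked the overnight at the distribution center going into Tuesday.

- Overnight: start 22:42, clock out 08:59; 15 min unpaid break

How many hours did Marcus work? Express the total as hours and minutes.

Overnight: 22:42 → midnight = 1 h 18 min; midnight → 08:59 = 8 h 59 min; span 10 h 17 min; less 15 min break → 10 h 2 min

10 h 2 min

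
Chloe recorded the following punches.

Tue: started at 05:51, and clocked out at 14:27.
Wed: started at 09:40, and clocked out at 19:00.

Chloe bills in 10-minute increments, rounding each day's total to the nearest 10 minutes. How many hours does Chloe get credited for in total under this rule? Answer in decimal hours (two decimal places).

Tue: 05:51–14:27 = 8 h 36 min → rounds to 8 h 40 min
Wed: 09:40–19:00 = 9 h 20 min → rounds to 9 h 20 min
Total credited: 18 h 0 min.

18.00 hours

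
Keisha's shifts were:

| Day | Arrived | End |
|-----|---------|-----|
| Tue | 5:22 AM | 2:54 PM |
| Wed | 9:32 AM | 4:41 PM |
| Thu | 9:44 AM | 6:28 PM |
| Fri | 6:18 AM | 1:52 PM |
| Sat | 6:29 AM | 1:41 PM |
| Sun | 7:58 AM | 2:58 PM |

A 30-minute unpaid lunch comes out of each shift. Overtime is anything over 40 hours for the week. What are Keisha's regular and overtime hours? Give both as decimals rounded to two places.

Tue: 5:22 AM–2:54 PM = 9 h 32 min; less 30 min break → 9 h 2 min
Wed: 9:32 AM–4:41 PM = 7 h 9 min; less 30 min break → 6 h 39 min
Thu: 9:44 AM–6:28 PM = 8 h 44 min; less 30 min break → 8 h 14 min
Fri: 6:18 AM–1:52 PM = 7 h 34 min; less 30 min break → 7 h 4 min
Sat: 6:29 AM–1:41 PM = 7 h 12 min; less 30 min break → 6 h 42 min
Sun: 7:58 AM–2:58 PM = 7 h 0 min; less 30 min break → 6 h 30 min
Total worked: 44 h 11 min = 44.18 h.
Threshold 40 h → overtime 4 h 11 min, regular 40 h 0 min.

Regular 40.00 hours, overtime 4.18 hours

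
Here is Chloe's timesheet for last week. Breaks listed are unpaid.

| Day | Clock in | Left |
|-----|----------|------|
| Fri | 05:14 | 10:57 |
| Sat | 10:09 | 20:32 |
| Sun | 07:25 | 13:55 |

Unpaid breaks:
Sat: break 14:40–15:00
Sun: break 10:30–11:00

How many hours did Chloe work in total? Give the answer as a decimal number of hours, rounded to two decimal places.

Fri: 05:14–10:57 = 5 h 43 min
Sat: 10:09–20:32 = 10 h 23 min; less 20 min break → 10 h 3 min
Sun: 07:25–13:55 = 6 h 30 min; less 30 min break → 6 h 0 min
Total: 5 h 43 min + 10 h 3 min + 6 h 0 min = 21 h 46 min.

21.77 hours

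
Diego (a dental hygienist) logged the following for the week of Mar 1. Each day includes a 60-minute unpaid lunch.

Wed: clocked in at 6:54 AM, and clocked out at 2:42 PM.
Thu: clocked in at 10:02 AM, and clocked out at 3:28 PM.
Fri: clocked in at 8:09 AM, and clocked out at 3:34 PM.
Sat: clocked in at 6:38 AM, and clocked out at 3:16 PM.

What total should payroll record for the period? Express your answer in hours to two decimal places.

25.28 hours

Wed: 6:54 AM–2:42 PM = 7 h 48 min; less 60 min break → 6 h 48 min
Thu: 10:02 AM–3:28 PM = 5 h 26 min; less 60 min break → 4 h 26 min
Fri: 8:09 AM–3:34 PM = 7 h 25 min; less 60 min break → 6 h 25 min
Sat: 6:38 AM–3:16 PM = 8 h 38 min; less 60 min break → 7 h 38 min
Total: 6 h 48 min + 4 h 26 min + 6 h 25 min + 7 h 38 min = 25 h 17 min.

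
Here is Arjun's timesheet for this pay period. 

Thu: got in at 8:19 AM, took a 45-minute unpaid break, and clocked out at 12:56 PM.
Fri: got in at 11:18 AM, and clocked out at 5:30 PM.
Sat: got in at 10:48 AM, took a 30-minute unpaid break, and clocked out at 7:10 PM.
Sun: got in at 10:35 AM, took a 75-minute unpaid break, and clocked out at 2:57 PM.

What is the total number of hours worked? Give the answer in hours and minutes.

21 h 3 min

Thu: 8:19 AM–12:56 PM = 4 h 37 min; less 45 min break → 3 h 52 min
Fri: 11:18 AM–5:30 PM = 6 h 12 min
Sat: 10:48 AM–7:10 PM = 8 h 22 min; less 30 min break → 7 h 52 min
Sun: 10:35 AM–2:57 PM = 4 h 22 min; less 75 min break → 3 h 7 min
Total: 3 h 52 min + 6 h 12 min + 7 h 52 min + 3 h 7 min = 21 h 3 min.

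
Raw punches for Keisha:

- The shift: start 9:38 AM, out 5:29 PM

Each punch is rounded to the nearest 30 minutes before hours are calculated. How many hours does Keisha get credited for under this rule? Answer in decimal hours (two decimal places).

The shift: in 9:38 AM→9:30 AM, out 5:29 PM→5:30 PM; 8 h 0 min

8.00 hours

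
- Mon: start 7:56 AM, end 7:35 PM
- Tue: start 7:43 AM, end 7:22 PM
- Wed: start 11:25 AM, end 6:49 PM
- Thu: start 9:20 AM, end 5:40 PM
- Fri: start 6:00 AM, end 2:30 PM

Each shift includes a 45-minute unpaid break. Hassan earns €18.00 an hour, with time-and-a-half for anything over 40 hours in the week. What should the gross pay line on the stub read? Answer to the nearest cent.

€822.15

Mon: 7:56 AM–7:35 PM = 11 h 39 min; less 45 min break → 10 h 54 min
Tue: 7:43 AM–7:22 PM = 11 h 39 min; less 45 min break → 10 h 54 min
Wed: 11:25 AM–6:49 PM = 7 h 24 min; less 45 min break → 6 h 39 min
Thu: 9:20 AM–5:40 PM = 8 h 20 min; less 45 min break → 7 h 35 min
Fri: 6:00 AM–2:30 PM = 8 h 30 min; less 45 min break → 7 h 45 min
Total worked: 43 h 47 min = 2627 min.
Regular 40 h 0 min = 2400 min at €18.00/h; overtime 3 h 47 min = 227 min at €27.00/h.
Pay = (2400 × €18.00 + 227 × €27.00) ÷ 60 = €822.15.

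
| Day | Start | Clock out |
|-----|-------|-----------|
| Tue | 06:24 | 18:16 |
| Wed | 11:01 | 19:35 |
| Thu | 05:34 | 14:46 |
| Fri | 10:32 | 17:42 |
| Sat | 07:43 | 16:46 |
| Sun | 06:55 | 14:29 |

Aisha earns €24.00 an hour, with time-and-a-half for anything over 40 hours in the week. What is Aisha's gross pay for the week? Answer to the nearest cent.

Tue: 06:24–18:16 = 11 h 52 min
Wed: 11:01–19:35 = 8 h 34 min
Thu: 05:34–14:46 = 9 h 12 min
Fri: 10:32–17:42 = 7 h 10 min
Sat: 07:43–16:46 = 9 h 3 min
Sun: 06:55–14:29 = 7 h 34 min
Total worked: 53 h 25 min = 3205 min.
Regular 40 h 0 min = 2400 min at €24.00/h; overtime 13 h 25 min = 805 min at €36.00/h.
Pay = (2400 × €24.00 + 805 × €36.00) ÷ 60 = €1443.00.

€1443.00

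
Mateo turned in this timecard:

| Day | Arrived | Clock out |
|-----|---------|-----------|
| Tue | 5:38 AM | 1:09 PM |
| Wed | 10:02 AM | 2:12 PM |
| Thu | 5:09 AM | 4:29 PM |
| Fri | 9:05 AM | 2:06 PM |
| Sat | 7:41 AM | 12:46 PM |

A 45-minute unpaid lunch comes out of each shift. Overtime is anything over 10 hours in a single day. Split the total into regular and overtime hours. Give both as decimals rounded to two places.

Tue: 5:38 AM–1:09 PM = 7 h 31 min; less 45 min break → 6 h 46 min
Wed: 10:02 AM–2:12 PM = 4 h 10 min; less 45 min break → 3 h 25 min
Thu: 5:09 AM–4:29 PM = 11 h 20 min; less 45 min break → 10 h 35 min
Fri: 9:05 AM–2:06 PM = 5 h 1 min; less 45 min break → 4 h 16 min
Sat: 7:41 AM–12:46 PM = 5 h 5 min; less 45 min break → 4 h 20 min
Tue reg 6 h 46 min / OT 0 h 0 min; Wed reg 3 h 25 min / OT 0 h 0 min; Thu reg 10 h 0 min / OT 0 h 35 min; Fri reg 4 h 16 min / OT 0 h 0 min; Sat reg 4 h 20 min / OT 0 h 0 min.
Totals: regular 28 h 47 min, overtime 0 h 35 min.

Regular 28.78 hours, overtime 0.58 hours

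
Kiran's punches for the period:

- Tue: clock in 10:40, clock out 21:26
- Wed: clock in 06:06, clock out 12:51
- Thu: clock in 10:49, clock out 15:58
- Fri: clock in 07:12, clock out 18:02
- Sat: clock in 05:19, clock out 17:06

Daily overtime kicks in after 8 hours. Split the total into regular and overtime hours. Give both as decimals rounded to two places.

Tue: 10:40–21:26 = 10 h 46 min
Wed: 06:06–12:51 = 6 h 45 min
Thu: 10:49–15:58 = 5 h 9 min
Fri: 07:12–18:02 = 10 h 50 min
Sat: 05:19–17:06 = 11 h 47 min
Tue reg 8 h 0 min / OT 2 h 46 min; Wed reg 6 h 45 min / OT 0 h 0 min; Thu reg 5 h 9 min / OT 0 h 0 min; Fri reg 8 h 0 min / OT 2 h 50 min; Sat reg 8 h 0 min / OT 3 h 47 min.
Totals: regular 35 h 54 min, overtime 9 h 23 min.

Regular 35.90 hours, overtime 9.38 hours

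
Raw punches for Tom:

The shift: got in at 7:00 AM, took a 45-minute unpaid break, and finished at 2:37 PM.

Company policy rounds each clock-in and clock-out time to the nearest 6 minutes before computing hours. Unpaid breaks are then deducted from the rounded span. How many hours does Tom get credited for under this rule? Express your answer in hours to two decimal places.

6.85 hours

The shift: in 7:00 AM→7:00 AM, out 2:37 PM→2:36 PM; 7 h 36 min − 45 min = 6 h 51 min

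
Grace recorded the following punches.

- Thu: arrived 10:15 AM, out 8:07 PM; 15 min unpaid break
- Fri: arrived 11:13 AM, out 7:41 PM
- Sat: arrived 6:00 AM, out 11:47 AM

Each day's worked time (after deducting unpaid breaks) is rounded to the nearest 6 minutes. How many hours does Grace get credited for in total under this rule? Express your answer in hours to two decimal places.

Thu: 10:15 AM–8:07 PM = 9 h 52 min − 15 min = 9 h 37 min → rounds to 9 h 36 min
Fri: 11:13 AM–7:41 PM = 8 h 28 min → rounds to 8 h 30 min
Sat: 6:00 AM–11:47 AM = 5 h 47 min → rounds to 5 h 48 min
Total credited: 23 h 54 min.

23.90 hours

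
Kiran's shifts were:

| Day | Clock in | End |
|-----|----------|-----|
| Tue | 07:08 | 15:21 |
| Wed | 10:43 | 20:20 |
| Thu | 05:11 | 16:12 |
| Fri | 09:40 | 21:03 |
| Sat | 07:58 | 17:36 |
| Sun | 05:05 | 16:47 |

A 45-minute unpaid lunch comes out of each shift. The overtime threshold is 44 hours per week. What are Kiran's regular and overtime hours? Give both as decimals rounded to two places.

Regular 44.00 hours, overtime 13.07 hours

Tue: 07:08–15:21 = 8 h 13 min; less 45 min break → 7 h 28 min
Wed: 10:43–20:20 = 9 h 37 min; less 45 min break → 8 h 52 min
Thu: 05:11–16:12 = 11 h 1 min; less 45 min break → 10 h 16 min
Fri: 09:40–21:03 = 11 h 23 min; less 45 min break → 10 h 38 min
Sat: 07:58–17:36 = 9 h 38 min; less 45 min break → 8 h 53 min
Sun: 05:05–16:47 = 11 h 42 min; less 45 min break → 10 h 57 min
Total worked: 57 h 4 min = 57.07 h.
Threshold 44 h → overtime 13 h 4 min, regular 44 h 0 min.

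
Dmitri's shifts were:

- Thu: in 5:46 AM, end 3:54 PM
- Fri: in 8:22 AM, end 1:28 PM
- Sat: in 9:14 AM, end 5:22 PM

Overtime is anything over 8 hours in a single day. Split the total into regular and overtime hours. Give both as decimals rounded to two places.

Thu: 5:46 AM–3:54 PM = 10 h 8 min
Fri: 8:22 AM–1:28 PM = 5 h 6 min
Sat: 9:14 AM–5:22 PM = 8 h 8 min
Thu reg 8 h 0 min / OT 2 h 8 min; Fri reg 5 h 6 min / OT 0 h 0 min; Sat reg 8 h 0 min / OT 0 h 8 min.
Totals: regular 21 h 6 min, overtime 2 h 16 min.

Regular 21.10 hours, overtime 2.27 hours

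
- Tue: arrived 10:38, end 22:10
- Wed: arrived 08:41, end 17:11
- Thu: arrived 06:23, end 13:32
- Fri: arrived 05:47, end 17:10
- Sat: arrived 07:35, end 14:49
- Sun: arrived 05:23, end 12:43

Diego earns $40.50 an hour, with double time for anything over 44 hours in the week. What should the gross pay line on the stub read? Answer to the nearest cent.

$2521.80

Tue: 10:38–22:10 = 11 h 32 min
Wed: 08:41–17:11 = 8 h 30 min
Thu: 06:23–13:32 = 7 h 9 min
Fri: 05:47–17:10 = 11 h 23 min
Sat: 07:35–14:49 = 7 h 14 min
Sun: 05:23–12:43 = 7 h 20 min
Total worked: 53 h 8 min = 3188 min.
Regular 44 h 0 min = 2640 min at $40.50/h; overtime 9 h 8 min = 548 min at $81.00/h.
Pay = (2640 × $40.50 + 548 × $81.00) ÷ 60 = $2521.80.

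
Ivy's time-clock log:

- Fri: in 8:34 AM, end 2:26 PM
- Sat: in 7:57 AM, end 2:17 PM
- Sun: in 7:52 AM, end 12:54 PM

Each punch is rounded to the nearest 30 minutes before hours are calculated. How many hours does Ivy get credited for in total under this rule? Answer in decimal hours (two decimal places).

17.50 hours

Fri: in 8:34 AM→8:30 AM, out 2:26 PM→2:30 PM; 6 h 0 min
Sat: in 7:57 AM→8:00 AM, out 2:17 PM→2:30 PM; 6 h 30 min
Sun: in 7:52 AM→8:00 AM, out 12:54 PM→1:00 PM; 5 h 0 min
Total credited: 17 h 30 min.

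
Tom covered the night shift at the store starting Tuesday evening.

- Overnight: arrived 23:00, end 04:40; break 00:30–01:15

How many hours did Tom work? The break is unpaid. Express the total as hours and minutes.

4 h 55 min

Overnight: 23:00 → midnight = 1 h 0 min; midnight → 04:40 = 4 h 40 min; span 5 h 40 min; less 45 min break → 4 h 55 min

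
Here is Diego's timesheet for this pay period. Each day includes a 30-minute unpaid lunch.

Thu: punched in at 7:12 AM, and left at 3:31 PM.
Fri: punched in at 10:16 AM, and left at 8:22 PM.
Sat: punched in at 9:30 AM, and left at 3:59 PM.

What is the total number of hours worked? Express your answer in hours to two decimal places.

23.40 hours

Thu: 7:12 AM–3:31 PM = 8 h 19 min; less 30 min break → 7 h 49 min
Fri: 10:16 AM–8:22 PM = 10 h 6 min; less 30 min break → 9 h 36 min
Sat: 9:30 AM–3:59 PM = 6 h 29 min; less 30 min break → 5 h 59 min
Total: 7 h 49 min + 9 h 36 min + 5 h 59 min = 23 h 24 min.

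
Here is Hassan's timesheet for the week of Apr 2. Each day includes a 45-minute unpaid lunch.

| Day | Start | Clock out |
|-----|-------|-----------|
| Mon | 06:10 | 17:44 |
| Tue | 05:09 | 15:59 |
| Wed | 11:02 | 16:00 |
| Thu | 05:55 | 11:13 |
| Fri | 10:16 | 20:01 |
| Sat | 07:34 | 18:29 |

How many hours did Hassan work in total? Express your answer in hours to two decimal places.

Mon: 06:10–17:44 = 11 h 34 min; less 45 min break → 10 h 49 min
Tue: 05:09–15:59 = 10 h 50 min; less 45 min break → 10 h 5 min
Wed: 11:02–16:00 = 4 h 58 min; less 45 min break → 4 h 13 min
Thu: 05:55–11:13 = 5 h 18 min; less 45 min break → 4 h 33 min
Fri: 10:16–20:01 = 9 h 45 min; less 45 min break → 9 h 0 min
Sat: 07:34–18:29 = 10 h 55 min; less 45 min break → 10 h 10 min
Total: 10 h 49 min + 10 h 5 min + 4 h 13 min + 4 h 33 min + 9 h 0 min + 10 h 10 min = 48 h 50 min.

48.83 hours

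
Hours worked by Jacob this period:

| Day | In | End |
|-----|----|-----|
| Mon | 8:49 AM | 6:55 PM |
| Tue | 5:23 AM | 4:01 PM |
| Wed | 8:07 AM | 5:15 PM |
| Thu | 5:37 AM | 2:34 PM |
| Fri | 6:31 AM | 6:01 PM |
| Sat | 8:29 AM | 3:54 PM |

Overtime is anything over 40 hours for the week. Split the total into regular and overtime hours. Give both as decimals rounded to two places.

Mon: 8:49 AM–6:55 PM = 10 h 6 min
Tue: 5:23 AM–4:01 PM = 10 h 38 min
Wed: 8:07 AM–5:15 PM = 9 h 8 min
Thu: 5:37 AM–2:34 PM = 8 h 57 min
Fri: 6:31 AM–6:01 PM = 11 h 30 min
Sat: 8:29 AM–3:54 PM = 7 h 25 min
Total worked: 57 h 44 min = 57.73 h.
Threshold 40 h → overtime 17 h 44 min, regular 40 h 0 min.

Regular 40.00 hours, overtime 17.73 hours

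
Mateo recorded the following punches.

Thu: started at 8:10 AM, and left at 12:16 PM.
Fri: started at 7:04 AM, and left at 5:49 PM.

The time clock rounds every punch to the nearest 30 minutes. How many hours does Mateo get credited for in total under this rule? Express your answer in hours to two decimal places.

15.50 hours

Thu: in 8:10 AM→8:00 AM, out 12:16 PM→12:30 PM; 4 h 30 min
Fri: in 7:04 AM→7:00 AM, out 5:49 PM→6:00 PM; 11 h 0 min
Total credited: 15 h 30 min.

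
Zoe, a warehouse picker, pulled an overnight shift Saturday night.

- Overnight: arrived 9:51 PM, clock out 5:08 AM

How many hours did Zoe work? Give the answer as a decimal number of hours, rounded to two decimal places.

7.28 hours

Overnight: 9:51 PM → midnight = 2 h 9 min; midnight → 5:08 AM = 5 h 8 min; span 7 h 17 min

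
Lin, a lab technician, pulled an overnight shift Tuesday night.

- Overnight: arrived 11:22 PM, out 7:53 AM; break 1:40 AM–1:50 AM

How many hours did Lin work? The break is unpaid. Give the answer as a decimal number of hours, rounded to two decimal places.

Overnight: 11:22 PM → midnight = 0 h 38 min; midnight → 7:53 AM = 7 h 53 min; span 8 h 31 min; less 10 min break → 8 h 21 min

8.35 hours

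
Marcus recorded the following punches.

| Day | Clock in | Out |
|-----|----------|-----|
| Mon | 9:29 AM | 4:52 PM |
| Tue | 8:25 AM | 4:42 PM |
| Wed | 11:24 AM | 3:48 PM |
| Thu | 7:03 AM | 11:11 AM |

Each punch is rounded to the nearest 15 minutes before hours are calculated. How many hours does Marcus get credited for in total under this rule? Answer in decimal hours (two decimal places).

Mon: in 9:29 AM→9:30 AM, out 4:52 PM→4:45 PM; 7 h 15 min
Tue: in 8:25 AM→8:30 AM, out 4:42 PM→4:45 PM; 8 h 15 min
Wed: in 11:24 AM→11:30 AM, out 3:48 PM→3:45 PM; 4 h 15 min
Thu: in 7:03 AM→7:00 AM, out 11:11 AM→11:15 AM; 4 h 15 min
Total credited: 24 h 0 min.

24.00 hours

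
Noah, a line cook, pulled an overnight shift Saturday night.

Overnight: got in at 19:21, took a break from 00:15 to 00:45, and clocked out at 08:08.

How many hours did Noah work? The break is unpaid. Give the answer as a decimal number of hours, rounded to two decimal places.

12.28 hours

Overnight: 19:21 → midnight = 4 h 39 min; midnight → 08:08 = 8 h 8 min; span 12 h 47 min; less 30 min break → 12 h 17 min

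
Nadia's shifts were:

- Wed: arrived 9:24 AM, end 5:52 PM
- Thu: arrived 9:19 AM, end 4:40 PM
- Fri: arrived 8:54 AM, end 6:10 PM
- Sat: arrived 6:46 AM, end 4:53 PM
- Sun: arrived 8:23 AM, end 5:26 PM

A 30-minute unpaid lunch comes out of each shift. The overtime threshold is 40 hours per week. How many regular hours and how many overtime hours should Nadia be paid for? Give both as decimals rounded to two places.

Wed: 9:24 AM–5:52 PM = 8 h 28 min; less 30 min break → 7 h 58 min
Thu: 9:19 AM–4:40 PM = 7 h 21 min; less 30 min break → 6 h 51 min
Fri: 8:54 AM–6:10 PM = 9 h 16 min; less 30 min break → 8 h 46 min
Sat: 6:46 AM–4:53 PM = 10 h 7 min; less 30 min break → 9 h 37 min
Sun: 8:23 AM–5:26 PM = 9 h 3 min; less 30 min break → 8 h 33 min
Total worked: 41 h 45 min = 41.75 h.
Threshold 40 h → overtime 1 h 45 min, regular 40 h 0 min.

Regular 40.00 hours, overtime 1.75 hours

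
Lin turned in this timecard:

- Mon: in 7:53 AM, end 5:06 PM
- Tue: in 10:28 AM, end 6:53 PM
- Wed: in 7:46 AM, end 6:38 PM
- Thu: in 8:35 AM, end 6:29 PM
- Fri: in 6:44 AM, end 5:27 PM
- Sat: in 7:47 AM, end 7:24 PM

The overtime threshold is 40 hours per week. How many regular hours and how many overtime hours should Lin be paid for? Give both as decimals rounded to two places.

Regular 40.00 hours, overtime 20.73 hours

Mon: 7:53 AM–5:06 PM = 9 h 13 min
Tue: 10:28 AM–6:53 PM = 8 h 25 min
Wed: 7:46 AM–6:38 PM = 10 h 52 min
Thu: 8:35 AM–6:29 PM = 9 h 54 min
Fri: 6:44 AM–5:27 PM = 10 h 43 min
Sat: 7:47 AM–7:24 PM = 11 h 37 min
Total worked: 60 h 44 min = 60.73 h.
Threshold 40 h → overtime 20 h 44 min, regular 40 h 0 min.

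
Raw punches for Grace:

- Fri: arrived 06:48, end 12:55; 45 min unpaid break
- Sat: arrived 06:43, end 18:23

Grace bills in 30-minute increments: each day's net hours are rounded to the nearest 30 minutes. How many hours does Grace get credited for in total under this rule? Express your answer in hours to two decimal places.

Fri: 06:48–12:55 = 6 h 7 min − 45 min = 5 h 22 min → rounds to 5 h 30 min
Sat: 06:43–18:23 = 11 h 40 min → rounds to 11 h 30 min
Total credited: 17 h 0 min.

17.00 hours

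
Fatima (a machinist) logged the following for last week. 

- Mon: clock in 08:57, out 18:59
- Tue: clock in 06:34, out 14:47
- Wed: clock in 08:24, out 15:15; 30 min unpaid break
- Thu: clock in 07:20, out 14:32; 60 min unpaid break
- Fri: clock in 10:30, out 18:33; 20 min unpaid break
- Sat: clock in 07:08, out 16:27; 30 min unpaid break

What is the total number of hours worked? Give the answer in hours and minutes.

47 h 20 min

Mon: 08:57–18:59 = 10 h 2 min
Tue: 06:34–14:47 = 8 h 13 min
Wed: 08:24–15:15 = 6 h 51 min; less 30 min break → 6 h 21 min
Thu: 07:20–14:32 = 7 h 12 min; less 60 min break → 6 h 12 min
Fri: 10:30–18:33 = 8 h 3 min; less 20 min break → 7 h 43 min
Sat: 07:08–16:27 = 9 h 19 min; less 30 min break → 8 h 49 min
Total: 10 h 2 min + 8 h 13 min + 6 h 21 min + 6 h 12 min + 7 h 43 min + 8 h 49 min = 47 h 20 min.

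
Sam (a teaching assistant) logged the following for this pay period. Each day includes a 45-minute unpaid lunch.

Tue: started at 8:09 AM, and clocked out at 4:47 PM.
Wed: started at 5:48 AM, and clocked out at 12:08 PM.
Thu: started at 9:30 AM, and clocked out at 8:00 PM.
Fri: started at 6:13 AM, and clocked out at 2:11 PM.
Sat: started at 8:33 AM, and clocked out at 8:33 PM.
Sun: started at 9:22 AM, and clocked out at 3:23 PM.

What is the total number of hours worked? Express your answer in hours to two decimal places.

Tue: 8:09 AM–4:47 PM = 8 h 38 min; less 45 min break → 7 h 53 min
Wed: 5:48 AM–12:08 PM = 6 h 20 min; less 45 min break → 5 h 35 min
Thu: 9:30 AM–8:00 PM = 10 h 30 min; less 45 min break → 9 h 45 min
Fri: 6:13 AM–2:11 PM = 7 h 58 min; less 45 min break → 7 h 13 min
Sat: 8:33 AM–8:33 PM = 12 h 0 min; less 45 min break → 11 h 15 min
Sun: 9:22 AM–3:23 PM = 6 h 1 min; less 45 min break → 5 h 16 min
Total: 7 h 53 min + 5 h 35 min + 9 h 45 min + 7 h 13 min + 11 h 15 min + 5 h 16 min = 46 h 57 min.

46.95 hours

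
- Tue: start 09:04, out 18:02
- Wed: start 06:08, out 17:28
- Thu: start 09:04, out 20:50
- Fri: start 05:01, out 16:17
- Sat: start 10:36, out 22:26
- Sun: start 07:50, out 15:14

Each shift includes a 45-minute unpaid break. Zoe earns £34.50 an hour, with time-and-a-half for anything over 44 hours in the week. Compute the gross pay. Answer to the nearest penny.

Tue: 09:04–18:02 = 8 h 58 min; less 45 min break → 8 h 13 min
Wed: 06:08–17:28 = 11 h 20 min; less 45 min break → 10 h 35 min
Thu: 09:04–20:50 = 11 h 46 min; less 45 min break → 11 h 1 min
Fri: 05:01–16:17 = 11 h 16 min; less 45 min break → 10 h 31 min
Sat: 10:36–22:26 = 11 h 50 min; less 45 min break → 11 h 5 min
Sun: 07:50–15:14 = 7 h 24 min; less 45 min break → 6 h 39 min
Total worked: 58 h 4 min = 3484 min.
Regular 44 h 0 min = 2640 min at £34.50/h; overtime 14 h 4 min = 844 min at £51.75/h.
Pay = (2640 × £34.50 + 844 × £51.75) ÷ 60 = £2245.95.

£2245.95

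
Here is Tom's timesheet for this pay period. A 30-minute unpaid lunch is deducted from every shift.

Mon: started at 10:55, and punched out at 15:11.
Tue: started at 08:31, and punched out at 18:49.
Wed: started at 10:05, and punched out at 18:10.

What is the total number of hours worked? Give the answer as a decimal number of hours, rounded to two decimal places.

21.15 hours

Mon: 10:55–15:11 = 4 h 16 min; less 30 min break → 3 h 46 min
Tue: 08:31–18:49 = 10 h 18 min; less 30 min break → 9 h 48 min
Wed: 10:05–18:10 = 8 h 5 min; less 30 min break → 7 h 35 min
Total: 3 h 46 min + 9 h 48 min + 7 h 35 min = 21 h 9 min.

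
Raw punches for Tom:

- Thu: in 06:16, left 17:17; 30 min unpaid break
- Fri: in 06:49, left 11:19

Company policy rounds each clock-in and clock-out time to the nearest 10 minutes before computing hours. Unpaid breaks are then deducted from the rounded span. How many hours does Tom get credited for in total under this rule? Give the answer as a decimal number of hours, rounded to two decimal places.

15.00 hours

Thu: in 06:16→06:20, out 17:17→17:20; 11 h 0 min − 30 min = 10 h 30 min
Fri: in 06:49→06:50, out 11:19→11:20; 4 h 30 min
Total credited: 15 h 0 min.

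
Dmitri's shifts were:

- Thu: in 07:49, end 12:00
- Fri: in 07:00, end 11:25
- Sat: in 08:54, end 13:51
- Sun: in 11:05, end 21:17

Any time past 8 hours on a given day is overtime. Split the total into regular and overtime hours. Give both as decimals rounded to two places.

Regular 21.55 hours, overtime 2.20 hours

Thu: 07:49–12:00 = 4 h 11 min
Fri: 07:00–11:25 = 4 h 25 min
Sat: 08:54–13:51 = 4 h 57 min
Sun: 11:05–21:17 = 10 h 12 min
Thu reg 4 h 11 min / OT 0 h 0 min; Fri reg 4 h 25 min / OT 0 h 0 min; Sat reg 4 h 57 min / OT 0 h 0 min; Sun reg 8 h 0 min / OT 2 h 12 min.
Totals: regular 21 h 33 min, overtime 2 h 12 min.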